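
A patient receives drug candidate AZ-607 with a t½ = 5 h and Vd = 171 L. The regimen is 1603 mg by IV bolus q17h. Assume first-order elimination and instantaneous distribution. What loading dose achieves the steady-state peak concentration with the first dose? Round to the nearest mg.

f = (1/2)^(17/5) ≈ 0.094732; accumulation ratio R = 1/(1−f) ≈ 1.10465.
Loading dose to hit Cmax,ss on first dose: D_load = D_maint·R ≈ 1603 × 1.10465 ≈ 1770.75 mg.

1771 mg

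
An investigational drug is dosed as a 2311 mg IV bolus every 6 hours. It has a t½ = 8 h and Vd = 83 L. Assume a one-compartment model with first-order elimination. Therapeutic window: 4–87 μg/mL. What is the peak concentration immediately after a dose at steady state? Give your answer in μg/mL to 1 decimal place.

68.7 μg/mL

Over one 6-h interval, 6/8 ≈ 0.75 half-lives elapse, leaving f ≈ 0.5946 of each dose.
At steady state, accumulation factor R = 1/(1 − e^(−kτ)) ≈ 2.4667.
Each bolus raises the concentration by D/Vd = 2311/83 ≈ 27.843 μg/mL.
Cmax,ss = C₀/(1 − f) ≈ 27.843/0.4054 ≈ 68.680 μg/mL.
Peak 68.7 μg/mL vs MTC 87 μg/mL: below toxic threshold.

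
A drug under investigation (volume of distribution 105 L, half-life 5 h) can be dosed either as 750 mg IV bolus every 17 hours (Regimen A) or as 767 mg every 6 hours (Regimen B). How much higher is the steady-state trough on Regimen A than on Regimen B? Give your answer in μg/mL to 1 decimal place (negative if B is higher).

-4.9 μg/mL

Regimen A: f = (1/2)^(17/5) ≈ 0.0947; Cmin,ss = (750/105)·f/(1−f) ≈ 0.747 μg/mL.
Regimen B: f = (1/2)^(6/5) ≈ 0.4353; Cmin,ss = (767/105)·f/(1−f) ≈ 5.631 μg/mL.
Difference ≈ 0.747 − 5.631 ≈ -4.884 μg/mL.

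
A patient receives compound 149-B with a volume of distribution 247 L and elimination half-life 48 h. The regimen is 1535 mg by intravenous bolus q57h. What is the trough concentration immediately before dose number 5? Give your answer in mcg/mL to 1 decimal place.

f = (1/2)^(τ/t½) = (1/2)^(57/48) ≈ 0.4391.
C₀ = D/Vd = 1535/247 ≈ 6.215 mcg/mL.
Before the 5th dose, 4 doses have been given. Superposition: Cmin = C₀·(f + f² + … + f^4).
≈ 6.215 × (0.4391 + 0.1928 + 0.0847 + 0.0372) ≈ 6.215 × 0.7538 ≈ 4.685 mcg/mL.

4.7 mcg/mL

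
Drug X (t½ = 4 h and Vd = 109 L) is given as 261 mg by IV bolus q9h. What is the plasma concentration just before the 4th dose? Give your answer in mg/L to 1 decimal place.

0.6 mg/L

f = (1/2)^(τ/t½) = (1/2)^(9/4) ≈ 0.2102.
C₀ = D/Vd = 261/109 ≈ 2.394 mg/L.
Before the 4th dose, 3 doses have been given. Superposition: Cmin = C₀·(f + f² + … + f^3).
≈ 2.394 × (0.2102 + 0.0442 + 0.0093) ≈ 2.394 × 0.2637 ≈ 0.631 mg/L.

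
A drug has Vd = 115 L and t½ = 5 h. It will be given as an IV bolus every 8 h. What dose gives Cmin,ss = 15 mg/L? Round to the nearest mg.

3504 mg

τ/t½ = 8/5 ≈ 1.6, so f = (1/2)^(8/5) ≈ 0.329877.
Cmin,ss = (D/Vd)·f/(1−f), so D = Cmin,ss·Vd·(1−f)/f.
D = 15 × 115 × (1−f)/f ≈ 15 × 115 × 2.03143 ≈ 3504.22 mg.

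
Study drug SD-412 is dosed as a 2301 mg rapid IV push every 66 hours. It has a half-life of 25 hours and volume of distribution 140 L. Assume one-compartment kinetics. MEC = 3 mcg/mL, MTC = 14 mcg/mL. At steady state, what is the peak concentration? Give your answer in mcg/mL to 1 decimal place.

τ/t½ = 66/25 ≈ 2.64, so fraction remaining f = (1/2)^(66/25) ≈ 0.1604.
Accumulation ratio R = 1/(1 − f) ≈ 1/0.8396 ≈ 1.1910.
Each bolus raises the concentration by D/Vd = 2301/140 ≈ 16.436 mcg/mL.
Steady-state peak Cmax,ss = C₀·R ≈ 16.436 × 1.1910 ≈ 19.575 mcg/mL.
Peak 19.6 mcg/mL vs MTC 14 mcg/mL: exceeds toxic threshold.

19.6 mcg/mL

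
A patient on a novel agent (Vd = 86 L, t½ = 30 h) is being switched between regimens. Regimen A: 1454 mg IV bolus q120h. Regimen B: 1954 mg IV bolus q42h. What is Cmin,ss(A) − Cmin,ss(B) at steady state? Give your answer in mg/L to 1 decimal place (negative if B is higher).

-12.7 mg/L

Regimen A: f = (1/2)^(120/30) ≈ 0.0625; Cmin,ss = (1454/86)·f/(1−f) ≈ 1.127 mg/L.
Regimen B: f = (1/2)^(42/30) ≈ 0.3789; Cmin,ss = (1954/86)·f/(1−f) ≈ 13.861 mg/L.
Difference ≈ 1.127 − 13.861 ≈ -12.734 mg/L.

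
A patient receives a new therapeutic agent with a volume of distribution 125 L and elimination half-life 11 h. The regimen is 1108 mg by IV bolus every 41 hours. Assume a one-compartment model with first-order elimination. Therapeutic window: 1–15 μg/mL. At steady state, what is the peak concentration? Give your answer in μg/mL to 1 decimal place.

k = ln2/t½ = ln2/11 ≈ 0.063013 h⁻¹; fraction remaining f = e^(−kτ) = e^(−0.063013×41) ≈ 0.0755.
At steady state, accumulation factor R = 1/(1 − e^(−kτ)) ≈ 1.0817.
Single-dose peak C₀ = D/Vd = 1108/125 ≈ 8.864 μg/mL.
Steady-state peak Cmax,ss = C₀·R ≈ 8.864 × 1.0817 ≈ 9.588 μg/mL.
Peak 9.6 μg/mL vs MTC 15 μg/mL: below toxic threshold.

9.6 μg/mL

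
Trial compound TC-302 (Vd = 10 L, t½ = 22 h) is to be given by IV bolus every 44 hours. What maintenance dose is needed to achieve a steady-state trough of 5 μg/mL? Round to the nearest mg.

τ/t½ = 44/22 ≈ 2, so f = (1/2)^(44/22) ≈ 0.250000.
Cmin,ss = (D/Vd)·f/(1−f), so D = Cmin,ss·Vd·(1−f)/f.
D = 5 × 10 × (1−f)/f ≈ 5 × 10 × 3.00000 ≈ 150.00 mg.

150 mg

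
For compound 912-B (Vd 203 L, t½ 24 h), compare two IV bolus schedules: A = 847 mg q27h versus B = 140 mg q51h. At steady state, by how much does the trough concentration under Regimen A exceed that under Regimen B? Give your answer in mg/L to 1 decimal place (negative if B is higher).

3.3 mg/L

Regimen A: f = (1/2)^(27/24) ≈ 0.4585; Cmin,ss = (847/203)·f/(1−f) ≈ 3.533 mg/L.
Regimen B: f = (1/2)^(51/24) ≈ 0.2293; Cmin,ss = (140/203)·f/(1−f) ≈ 0.205 mg/L.
Difference ≈ 3.533 − 0.205 ≈ 3.328 mg/L.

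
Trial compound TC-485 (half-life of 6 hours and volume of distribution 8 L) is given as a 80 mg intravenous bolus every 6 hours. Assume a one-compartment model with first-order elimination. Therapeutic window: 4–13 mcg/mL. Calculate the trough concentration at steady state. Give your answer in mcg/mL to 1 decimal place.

10.0 mcg/mL

τ = 6 h = 1 half-life, so f = (1/2)^1 = 0.5.
Accumulation ratio R = 1/(1 − f) = 1/0.5 = 2/1.
Single-dose peak C₀ = D/Vd = 80/8 = 10 mcg/mL.
Steady-state peak Cmax,ss = C₀·R = 10 × 2/1 ≈ 20.000 mcg/mL.
Steady-state trough Cmin,ss = Cmax,ss·f ≈ 20.000 × 0.5 ≈ 10.000 mcg/mL.
Trough 10.0 mcg/mL vs MEC 4 mcg/mL: adequate.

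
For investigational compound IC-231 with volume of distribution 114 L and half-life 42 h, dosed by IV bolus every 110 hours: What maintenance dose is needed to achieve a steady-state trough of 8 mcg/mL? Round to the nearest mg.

τ/t½ = 110/42 ≈ 2.619, so f = (1/2)^(110/42) ≈ 0.162775.
Cmin,ss = (D/Vd)·f/(1−f), so D = Cmin,ss·Vd·(1−f)/f.
D = 8 × 114 × (1−f)/f ≈ 8 × 114 × 5.14345 ≈ 4690.83 mg.

4691 mg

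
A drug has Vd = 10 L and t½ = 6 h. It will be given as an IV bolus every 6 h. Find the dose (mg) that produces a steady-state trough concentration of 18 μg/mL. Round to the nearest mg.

τ/t½ = 6/6 ≈ 1, so f = (1/2)^(6/6) ≈ 0.500000.
Cmin,ss = (D/Vd)·f/(1−f), so D = Cmin,ss·Vd·(1−f)/f.
D = 18 × 10 × (1−f)/f ≈ 18 × 10 × 1.00000 ≈ 180.00 mg.

180 mg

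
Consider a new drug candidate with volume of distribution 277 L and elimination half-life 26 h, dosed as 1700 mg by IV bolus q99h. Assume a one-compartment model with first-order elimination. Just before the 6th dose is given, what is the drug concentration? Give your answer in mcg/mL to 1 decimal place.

0.5 mcg/mL

f = (1/2)^(τ/t½) = (1/2)^(99/26) ≈ 0.0714.
C₀ = D/Vd = 1700/277 ≈ 6.137 mcg/mL.
Before the 6th dose, 5 doses have been given. Superposition: Cmin = C₀·(f + f² + … + f^5).
≈ 6.137 × (0.0714 + 0.0051 + 0.0004 + 0.0000 + 0.0000) ≈ 6.137 × 0.0769 ≈ 0.472 mcg/mL.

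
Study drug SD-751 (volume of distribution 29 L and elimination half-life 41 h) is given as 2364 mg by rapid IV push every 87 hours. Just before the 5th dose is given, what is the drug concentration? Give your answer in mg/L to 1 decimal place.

24.2 mg/L

f = (1/2)^(τ/t½) = (1/2)^(87/41) ≈ 0.2297.
C₀ = D/Vd = 2364/29 ≈ 81.517 mg/L.
Before the 5th dose, 4 doses have been given. Superposition: Cmin = C₀·(f + f² + … + f^4).
≈ 81.517 × (0.2297 + 0.0528 + 0.0121 + 0.0028) ≈ 81.517 × 0.2974 ≈ 24.243 mg/L.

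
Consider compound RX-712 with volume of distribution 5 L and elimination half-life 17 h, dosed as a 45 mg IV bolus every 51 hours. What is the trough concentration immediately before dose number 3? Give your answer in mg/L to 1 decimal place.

f = (1/2)^(τ/t½) = (1/2)^(51/17) ≈ 0.1250.
C₀ = D/Vd = 45/5 ≈ 9.000 mg/L.
Before the 3rd dose, 2 doses have been given. Superposition: Cmin = C₀·(f + f²).
≈ 9.000 × (0.1250 + 0.0156) ≈ 9.000 × 0.1406 ≈ 1.265 mg/L.

1.3 mg/L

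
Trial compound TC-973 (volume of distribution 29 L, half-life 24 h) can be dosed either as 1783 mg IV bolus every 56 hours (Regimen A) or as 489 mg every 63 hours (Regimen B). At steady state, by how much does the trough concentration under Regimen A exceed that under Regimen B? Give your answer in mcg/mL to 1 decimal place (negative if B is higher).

Regimen A: f = (1/2)^(56/24) ≈ 0.1984; Cmin,ss = (1783/29)·f/(1−f) ≈ 15.217 mcg/mL.
Regimen B: f = (1/2)^(63/24) ≈ 0.1621; Cmin,ss = (489/29)·f/(1−f) ≈ 3.262 mcg/mL.
Difference ≈ 15.217 − 3.262 ≈ 11.955 mcg/mL.

12.0 mcg/mL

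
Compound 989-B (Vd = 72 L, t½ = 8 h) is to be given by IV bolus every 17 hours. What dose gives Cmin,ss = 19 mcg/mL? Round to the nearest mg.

τ/t½ = 17/8 ≈ 2.125, so f = (1/2)^(17/8) ≈ 0.229251.
Cmin,ss = (D/Vd)·f/(1−f), so D = Cmin,ss·Vd·(1−f)/f.
D = 19 × 72 × (1−f)/f ≈ 19 × 72 × 3.36203 ≈ 4599.26 mg.

4599 mg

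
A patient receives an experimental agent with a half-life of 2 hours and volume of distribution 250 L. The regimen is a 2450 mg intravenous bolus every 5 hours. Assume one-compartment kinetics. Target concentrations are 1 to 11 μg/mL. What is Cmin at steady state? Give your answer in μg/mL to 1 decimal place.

τ/t½ = 5/2 ≈ 2.5, so fraction remaining f = (1/2)^(5/2) ≈ 0.1768.
At steady state, accumulation factor R = 1/(1 − e^(−kτ)) ≈ 1.2148.
Each bolus raises the concentration by D/Vd = 2450/250 ≈ 9.800 μg/mL.
Cmax,ss = C₀/(1 − f) ≈ 9.800/0.8232 ≈ 11.905 μg/mL.
Steady-state trough Cmin,ss = Cmax,ss·f ≈ 11.905 × 0.1768 ≈ 2.105 μg/mL.
Trough 2.1 μg/mL vs MEC 1 μg/mL: adequate.

2.1 μg/mL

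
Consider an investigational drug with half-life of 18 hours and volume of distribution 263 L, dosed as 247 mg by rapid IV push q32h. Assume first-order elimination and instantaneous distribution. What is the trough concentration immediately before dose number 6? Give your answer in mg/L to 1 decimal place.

0.4 mg/L

f = (1/2)^(τ/t½) = (1/2)^(32/18) ≈ 0.2916.
C₀ = D/Vd = 247/263 ≈ 0.939 mg/L.
Before the 6th dose, 5 doses have been given. Superposition: Cmin = C₀·(f + f² + … + f^5).
≈ 0.939 × (0.2916 + 0.0850 + 0.0248 + 0.0072 + 0.0021) ≈ 0.939 × 0.4107 ≈ 0.386 mg/L.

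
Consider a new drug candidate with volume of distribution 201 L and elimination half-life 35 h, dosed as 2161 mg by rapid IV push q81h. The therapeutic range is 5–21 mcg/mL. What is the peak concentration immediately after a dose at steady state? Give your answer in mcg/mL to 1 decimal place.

13.5 mcg/mL

k = ln2/t½ = ln2/35 ≈ 0.019804 h⁻¹; fraction remaining f = e^(−kτ) = e^(−0.019804×81) ≈ 0.2011.
At steady state, accumulation factor R = 1/(1 − e^(−kτ)) ≈ 1.2517.
Each bolus raises the concentration by D/Vd = 2161/201 ≈ 10.751 mcg/mL.
Steady-state peak Cmax,ss = C₀·R ≈ 10.751 × 1.2517 ≈ 13.457 mcg/mL.
Peak 13.5 mcg/mL vs MTC 21 mcg/mL: below toxic threshold.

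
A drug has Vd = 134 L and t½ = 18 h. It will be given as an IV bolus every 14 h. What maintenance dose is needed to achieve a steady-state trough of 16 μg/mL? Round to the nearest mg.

τ/t½ = 14/18 ≈ 0.77778, so f = (1/2)^(14/18) ≈ 0.583265.
Cmin,ss = (D/Vd)·f/(1−f), so D = Cmin,ss·Vd·(1−f)/f.
D = 16 × 134 × (1−f)/f ≈ 16 × 134 × 0.71449 ≈ 1531.87 mg.

1532 mg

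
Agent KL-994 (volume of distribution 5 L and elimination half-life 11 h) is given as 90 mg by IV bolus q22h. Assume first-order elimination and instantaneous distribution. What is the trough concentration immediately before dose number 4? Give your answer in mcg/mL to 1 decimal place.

f = (1/2)^(τ/t½) = (1/2)^(22/11) ≈ 0.2500.
C₀ = D/Vd = 90/5 ≈ 18.000 mcg/mL.
Before the 4th dose, 3 doses have been given. Superposition: Cmin = C₀·(f + f² + … + f^3).
≈ 18.000 × (0.2500 + 0.0625 + 0.0156) ≈ 18.000 × 0.3281 ≈ 5.906 mcg/mL.

5.9 mcg/mL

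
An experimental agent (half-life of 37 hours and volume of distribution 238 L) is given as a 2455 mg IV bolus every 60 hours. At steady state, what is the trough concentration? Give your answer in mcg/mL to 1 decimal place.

5.0 mcg/mL

Over one 60-h interval, 60/37 ≈ 1.6216 half-lives elapse, leaving f ≈ 0.3250 of each dose.
Each bolus raises the concentration by D/Vd = 2455/238 ≈ 10.315 mcg/mL.
Steady-state trough Cmin,ss = C₀·f/(1−f) ≈ 10.315 × 0.3250/0.6750 ≈ 4.966 mcg/mL.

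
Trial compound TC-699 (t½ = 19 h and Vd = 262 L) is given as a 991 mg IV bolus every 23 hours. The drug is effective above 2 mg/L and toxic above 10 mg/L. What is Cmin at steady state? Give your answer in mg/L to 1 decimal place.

Over one 23-h interval, 23/19 ≈ 1.2105 half-lives elapse, leaving f ≈ 0.4321 of each dose.
Single-dose peak C₀ = D/Vd = 991/262 ≈ 3.782 mg/L.
Steady-state trough Cmin,ss = C₀·f/(1−f) ≈ 3.782 × 0.4321/0.5679 ≈ 2.878 mg/L.
Trough 2.9 mg/L vs MEC 2 mg/L: adequate.

2.9 mg/L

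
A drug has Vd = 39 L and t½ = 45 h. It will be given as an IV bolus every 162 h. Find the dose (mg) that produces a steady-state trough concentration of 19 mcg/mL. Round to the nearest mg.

τ/t½ = 162/45 ≈ 3.6, so f = (1/2)^(162/45) ≈ 0.082469.
Cmin,ss = (D/Vd)·f/(1−f), so D = Cmin,ss·Vd·(1−f)/f.
D = 19 × 39 × (1−f)/f ≈ 19 × 39 × 11.12577 ≈ 8244.20 mg.

8244 mg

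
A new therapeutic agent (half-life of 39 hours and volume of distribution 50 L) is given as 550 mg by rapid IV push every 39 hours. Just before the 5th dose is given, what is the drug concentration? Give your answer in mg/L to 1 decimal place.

f = (1/2)^(τ/t½) = (1/2)^(39/39) ≈ 0.5000.
C₀ = D/Vd = 550/50 ≈ 11.000 mg/L.
Before the 5th dose, 4 doses have been given. Superposition: Cmin = C₀·(f + f² + … + f^4).
≈ 11.000 × (0.5000 + 0.2500 + 0.1250 + 0.0625) ≈ 11.000 × 0.9375 ≈ 10.312 mg/L.

10.3 mg/L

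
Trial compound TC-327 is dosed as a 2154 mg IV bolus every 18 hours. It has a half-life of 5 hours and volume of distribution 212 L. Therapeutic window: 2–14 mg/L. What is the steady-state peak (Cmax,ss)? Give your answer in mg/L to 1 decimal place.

Over one 18-h interval, 18/5 ≈ 3.6 half-lives elapse, leaving f ≈ 0.0825 of each dose.
Accumulation ratio R = 1/(1 − f) ≈ 1/0.9175 ≈ 1.0899.
Each bolus raises the concentration by D/Vd = 2154/212 ≈ 10.160 mg/L.
Steady-state peak Cmax,ss = C₀·R ≈ 10.160 × 1.0899 ≈ 11.073 mg/L.
Peak 11.1 mg/L vs MTC 14 mg/L: below toxic threshold.

11.1 mg/L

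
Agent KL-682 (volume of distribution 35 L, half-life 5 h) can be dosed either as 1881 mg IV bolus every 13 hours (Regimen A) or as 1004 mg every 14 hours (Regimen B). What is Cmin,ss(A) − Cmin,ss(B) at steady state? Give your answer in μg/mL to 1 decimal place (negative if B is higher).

Regimen A: f = (1/2)^(13/5) ≈ 0.1649; Cmin,ss = (1881/35)·f/(1−f) ≈ 10.612 μg/mL.
Regimen B: f = (1/2)^(14/5) ≈ 0.1436; Cmin,ss = (1004/35)·f/(1−f) ≈ 4.810 μg/mL.
Difference ≈ 10.612 − 4.810 ≈ 5.802 μg/mL.

5.8 μg/mL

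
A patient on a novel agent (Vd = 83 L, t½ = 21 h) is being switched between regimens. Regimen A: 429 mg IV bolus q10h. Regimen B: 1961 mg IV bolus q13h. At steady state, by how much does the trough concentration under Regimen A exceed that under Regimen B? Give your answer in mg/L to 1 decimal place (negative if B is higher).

Regimen A: f = (1/2)^(10/21) ≈ 0.7189; Cmin,ss = (429/83)·f/(1−f) ≈ 13.219 mg/L.
Regimen B: f = (1/2)^(13/21) ≈ 0.6511; Cmin,ss = (1961/83)·f/(1−f) ≈ 44.091 mg/L.
Difference ≈ 13.219 − 44.091 ≈ -30.872 mg/L.

-30.9 mg/L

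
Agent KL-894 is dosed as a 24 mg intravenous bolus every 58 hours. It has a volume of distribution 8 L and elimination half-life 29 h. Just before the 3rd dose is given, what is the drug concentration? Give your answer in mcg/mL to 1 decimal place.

f = (1/2)^(τ/t½) = (1/2)^(58/29) ≈ 0.2500.
C₀ = D/Vd = 24/8 ≈ 3.000 mcg/mL.
Before the 3rd dose, 2 doses have been given. Superposition: Cmin = C₀·(f + f²).
≈ 3.000 × (0.2500 + 0.0625) ≈ 3.000 × 0.3125 ≈ 0.938 mcg/mL.

0.9 mcg/mL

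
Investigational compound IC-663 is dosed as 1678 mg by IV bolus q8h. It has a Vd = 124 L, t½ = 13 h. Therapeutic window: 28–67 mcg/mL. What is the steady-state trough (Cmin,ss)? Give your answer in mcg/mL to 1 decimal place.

25.4 mcg/mL

k = ln2/t½ = ln2/13 ≈ 0.053319 h⁻¹; fraction remaining f = e^(−kτ) = e^(−0.053319×8) ≈ 0.6528.
Each bolus raises the concentration by D/Vd = 1678/124 ≈ 13.532 mcg/mL.
Steady-state trough Cmin,ss = C₀·f/(1−f) ≈ 13.532 × 0.6528/0.3472 ≈ 25.443 mcg/mL.
Trough 25.4 mcg/mL vs MEC 28 mcg/mL: subtherapeutic.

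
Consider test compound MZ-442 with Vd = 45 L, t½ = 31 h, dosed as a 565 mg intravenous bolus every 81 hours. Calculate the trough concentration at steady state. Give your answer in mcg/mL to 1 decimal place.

2.5 mcg/mL

Over one 81-h interval, 81/31 ≈ 2.6129 half-lives elapse, leaving f ≈ 0.1635 of each dose.
Accumulation ratio R = 1/(1 − f) ≈ 1/0.8365 ≈ 1.1955.
Each bolus raises the concentration by D/Vd = 565/45 ≈ 12.556 mcg/mL.
Cmax,ss = C₀/(1 − f) ≈ 12.556/0.8365 ≈ 15.010 mcg/mL.
One interval later, Cmin,ss = Cmax,ss·e^(−kτ) ≈ 15.010 × 0.1635 ≈ 2.454 mcg/mL.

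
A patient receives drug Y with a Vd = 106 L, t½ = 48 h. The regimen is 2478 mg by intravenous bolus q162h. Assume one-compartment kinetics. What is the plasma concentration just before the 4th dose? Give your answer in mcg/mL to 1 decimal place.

f = (1/2)^(τ/t½) = (1/2)^(162/48) ≈ 0.0964.
C₀ = D/Vd = 2478/106 ≈ 23.377 mcg/mL.
Before the 4th dose, 3 doses have been given. Superposition: Cmin = C₀·(f + f² + … + f^3).
≈ 23.377 × (0.0964 + 0.0093 + 0.0009) ≈ 23.377 × 0.1066 ≈ 2.492 mcg/mL.

2.5 mcg/mL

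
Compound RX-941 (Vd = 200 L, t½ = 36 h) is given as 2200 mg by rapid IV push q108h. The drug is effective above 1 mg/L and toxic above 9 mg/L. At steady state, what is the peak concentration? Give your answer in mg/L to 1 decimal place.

12.6 mg/L

τ = 108 h = 3 half-lives, so f = (1/2)^3 = 0.125.
At steady state, R = 1/(1 − 0.125) = 8/7.
Single-dose peak C₀ = D/Vd = 2200/200 = 11 mg/L.
Steady-state peak Cmax,ss = C₀·R = 11 × 8/7 ≈ 12.571 mg/L.
Peak 12.6 mg/L vs MTC 9 mg/L: exceeds toxic threshold.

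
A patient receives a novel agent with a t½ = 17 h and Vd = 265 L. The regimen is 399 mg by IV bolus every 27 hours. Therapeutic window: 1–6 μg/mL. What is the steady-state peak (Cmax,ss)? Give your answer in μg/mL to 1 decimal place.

2.3 μg/mL

τ/t½ = 27/17 ≈ 1.5882, so fraction remaining f = (1/2)^(27/17) ≈ 0.3326.
At steady state, accumulation factor R = 1/(1 − e^(−kτ)) ≈ 1.4984.
Each bolus raises the concentration by D/Vd = 399/265 ≈ 1.506 μg/mL.
Steady-state peak Cmax,ss = C₀·R ≈ 1.506 × 1.4984 ≈ 2.257 μg/mL.
Peak 2.3 μg/mL vs MTC 6 μg/mL: below toxic threshold.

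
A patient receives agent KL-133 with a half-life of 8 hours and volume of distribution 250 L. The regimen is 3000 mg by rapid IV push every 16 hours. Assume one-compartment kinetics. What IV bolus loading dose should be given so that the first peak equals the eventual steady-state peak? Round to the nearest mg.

f = (1/2)^(16/8) ≈ 0.250000; accumulation ratio R = 1/(1−f) ≈ 1.33333.
Loading dose to hit Cmax,ss on first dose: D_load = D_maint·R ≈ 3000 × 1.33333 ≈ 3999.99 mg.

4000 mg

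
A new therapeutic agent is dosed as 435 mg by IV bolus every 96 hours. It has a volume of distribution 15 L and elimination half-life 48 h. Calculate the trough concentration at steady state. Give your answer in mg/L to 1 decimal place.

The dosing interval is 2 half-lives, so f = 2^(−2) = 0.25.
Accumulation ratio R = 1/(1 − f) = 1/0.75 = 4/3.
Single-dose peak C₀ = D/Vd = 435/15 = 29 mg/L.
Steady-state peak Cmax,ss = C₀·R = 29 × 4/3 ≈ 38.667 mg/L.
Steady-state trough Cmin,ss = Cmax,ss·f ≈ 38.667 × 0.25 ≈ 9.667 mg/L.

9.7 mg/L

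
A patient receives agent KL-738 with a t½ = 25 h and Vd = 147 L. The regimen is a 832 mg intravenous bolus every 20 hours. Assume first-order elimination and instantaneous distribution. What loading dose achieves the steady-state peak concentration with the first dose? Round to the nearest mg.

f = (1/2)^(20/25) ≈ 0.574349; accumulation ratio R = 1/(1−f) ≈ 2.34934.
Loading dose to hit Cmax,ss on first dose: D_load = D_maint·R ≈ 832 × 2.34934 ≈ 1954.65 mg.

1955 mg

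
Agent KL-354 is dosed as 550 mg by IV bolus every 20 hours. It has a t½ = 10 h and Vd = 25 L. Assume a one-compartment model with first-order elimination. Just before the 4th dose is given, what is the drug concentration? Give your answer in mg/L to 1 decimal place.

7.2 mg/L

f = (1/2)^(τ/t½) = (1/2)^(20/10) ≈ 0.2500.
C₀ = D/Vd = 550/25 ≈ 22.000 mg/L.
Before the 4th dose, 3 doses have been given. Superposition: Cmin = C₀·(f + f² + … + f^3).
≈ 22.000 × (0.2500 + 0.0625 + 0.0156) ≈ 22.000 × 0.3281 ≈ 7.218 mg/L.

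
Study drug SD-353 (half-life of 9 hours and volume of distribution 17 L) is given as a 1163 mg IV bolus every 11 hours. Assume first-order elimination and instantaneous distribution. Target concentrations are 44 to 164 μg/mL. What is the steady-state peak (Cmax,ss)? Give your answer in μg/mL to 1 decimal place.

119.7 μg/mL

k = ln2/t½ = ln2/9 ≈ 0.077016 h⁻¹; fraction remaining f = e^(−kτ) = e^(−0.077016×11) ≈ 0.4286.
At steady state, accumulation factor R = 1/(1 − e^(−kτ)) ≈ 1.7501.
Single-dose peak C₀ = D/Vd = 1163/17 ≈ 68.412 μg/mL.
Steady-state peak Cmax,ss = C₀·R ≈ 68.412 × 1.7501 ≈ 119.728 μg/mL.
Peak 119.7 μg/mL vs MTC 164 μg/mL: below toxic threshold.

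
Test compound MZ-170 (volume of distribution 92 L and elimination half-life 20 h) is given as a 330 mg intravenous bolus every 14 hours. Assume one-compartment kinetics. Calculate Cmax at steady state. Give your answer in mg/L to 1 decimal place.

k = ln2/t½ = ln2/20 ≈ 0.034657 h⁻¹; fraction remaining f = e^(−kτ) = e^(−0.034657×14) ≈ 0.6156.
Accumulation ratio R = 1/(1 − f) ≈ 1/0.3844 ≈ 2.6015.
Single-dose peak C₀ = D/Vd = 330/92 ≈ 3.587 mg/L.
Cmax,ss = C₀/(1 − f) ≈ 3.587/0.3844 ≈ 9.331 mg/L.

9.3 mg/L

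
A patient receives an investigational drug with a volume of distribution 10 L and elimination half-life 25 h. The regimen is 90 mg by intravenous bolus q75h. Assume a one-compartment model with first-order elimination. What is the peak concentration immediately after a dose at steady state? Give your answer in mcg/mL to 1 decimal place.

10.3 mcg/mL

τ = 75 h = 3 half-lives, so f = (1/2)^3 = 0.125.
At steady state, R = 1/(1 − 0.125) = 8/7.
Single-dose peak C₀ = D/Vd = 90/10 = 9 mcg/mL.
Steady-state peak Cmax,ss = C₀·R = 9 × 8/7 ≈ 10.286 mcg/mL.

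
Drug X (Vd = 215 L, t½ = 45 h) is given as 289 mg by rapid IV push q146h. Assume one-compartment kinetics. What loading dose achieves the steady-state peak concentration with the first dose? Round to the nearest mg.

f = (1/2)^(146/45) ≈ 0.105518; accumulation ratio R = 1/(1−f) ≈ 1.11797.
Loading dose to hit Cmax,ss on first dose: D_load = D_maint·R ≈ 289 × 1.11797 ≈ 323.09 mg.

323 mg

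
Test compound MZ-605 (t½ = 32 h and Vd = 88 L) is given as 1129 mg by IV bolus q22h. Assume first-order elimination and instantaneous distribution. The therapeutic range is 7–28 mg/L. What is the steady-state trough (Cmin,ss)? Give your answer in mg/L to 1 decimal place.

21.0 mg/L

Over one 22-h interval, 22/32 ≈ 0.6875 half-lives elapse, leaving f ≈ 0.6209 of each dose.
At steady state, accumulation factor R = 1/(1 − e^(−kτ)) ≈ 2.6378.
Each bolus raises the concentration by D/Vd = 1129/88 ≈ 12.830 mg/L.
Cmax,ss = C₀/(1 − f) ≈ 12.830/0.3791 ≈ 33.843 mg/L.
Steady-state trough Cmin,ss = Cmax,ss·f ≈ 33.843 × 0.6209 ≈ 21.013 mg/L.
Trough 21.0 mg/L vs MEC 7 mg/L: adequate.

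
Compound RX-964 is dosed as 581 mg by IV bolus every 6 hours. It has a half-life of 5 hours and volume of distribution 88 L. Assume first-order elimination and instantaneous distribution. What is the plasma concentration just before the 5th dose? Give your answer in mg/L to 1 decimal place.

4.9 mg/L

f = (1/2)^(τ/t½) = (1/2)^(6/5) ≈ 0.4353.
C₀ = D/Vd = 581/88 ≈ 6.602 mg/L.
Before the 5th dose, 4 doses have been given. Superposition: Cmin = C₀·(f + f² + … + f^4).
≈ 6.602 × (0.4353 + 0.1895 + 0.0825 + 0.0359) ≈ 6.602 × 0.7432 ≈ 4.907 mg/L.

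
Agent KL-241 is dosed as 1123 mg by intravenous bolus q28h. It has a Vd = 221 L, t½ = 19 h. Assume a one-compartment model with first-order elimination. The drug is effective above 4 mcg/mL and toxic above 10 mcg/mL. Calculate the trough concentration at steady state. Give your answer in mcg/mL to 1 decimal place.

k = ln2/t½ = ln2/19 ≈ 0.036481 h⁻¹; fraction remaining f = e^(−kτ) = e^(−0.036481×28) ≈ 0.3601.
Single-dose peak C₀ = D/Vd = 1123/221 ≈ 5.081 mcg/mL.
Steady-state trough Cmin,ss = C₀·f/(1−f) ≈ 5.081 × 0.3601/0.6399 ≈ 2.859 mcg/mL.
Trough 2.9 mcg/mL vs MEC 4 mcg/mL: subtherapeutic.

2.9 mcg/mL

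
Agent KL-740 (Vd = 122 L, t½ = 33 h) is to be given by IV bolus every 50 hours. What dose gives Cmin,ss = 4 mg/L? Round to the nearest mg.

907 mg

τ/t½ = 50/33 ≈ 1.5152, so f = (1/2)^(50/33) ≈ 0.349860.
Cmin,ss = (D/Vd)·f/(1−f), so D = Cmin,ss·Vd·(1−f)/f.
D = 4 × 122 × (1−f)/f ≈ 4 × 122 × 1.85829 ≈ 906.85 mg.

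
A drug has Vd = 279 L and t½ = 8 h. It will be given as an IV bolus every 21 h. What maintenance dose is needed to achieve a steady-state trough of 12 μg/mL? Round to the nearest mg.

17305 mg

τ/t½ = 21/8 ≈ 2.625, so f = (1/2)^(21/8) ≈ 0.162105.
Cmin,ss = (D/Vd)·f/(1−f), so D = Cmin,ss·Vd·(1−f)/f.
D = 12 × 279 × (1−f)/f ≈ 12 × 279 × 5.16884 ≈ 17305.28 mg.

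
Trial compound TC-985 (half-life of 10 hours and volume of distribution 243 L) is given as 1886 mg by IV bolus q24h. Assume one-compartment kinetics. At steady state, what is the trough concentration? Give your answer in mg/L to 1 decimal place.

τ/t½ = 24/10 ≈ 2.4, so fraction remaining f = (1/2)^(24/10) ≈ 0.1895.
Accumulation ratio R = 1/(1 − f) ≈ 1/0.8105 ≈ 1.2338.
Single-dose peak C₀ = D/Vd = 1886/243 ≈ 7.761 mg/L.
Cmax,ss = C₀/(1 − f) ≈ 7.761/0.8105 ≈ 9.576 mg/L.
Steady-state trough Cmin,ss = Cmax,ss·f ≈ 9.576 × 0.1895 ≈ 1.815 mg/L.

1.8 mg/L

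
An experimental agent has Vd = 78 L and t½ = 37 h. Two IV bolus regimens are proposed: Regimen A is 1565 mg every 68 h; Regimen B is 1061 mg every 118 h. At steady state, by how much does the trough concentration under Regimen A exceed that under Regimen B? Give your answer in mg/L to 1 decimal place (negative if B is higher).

6.1 mg/L

Regimen A: f = (1/2)^(68/37) ≈ 0.2797; Cmin,ss = (1565/78)·f/(1−f) ≈ 7.791 mg/L.
Regimen B: f = (1/2)^(118/37) ≈ 0.1096; Cmin,ss = (1061/78)·f/(1−f) ≈ 1.674 mg/L.
Difference ≈ 7.791 − 1.674 ≈ 6.117 mg/L.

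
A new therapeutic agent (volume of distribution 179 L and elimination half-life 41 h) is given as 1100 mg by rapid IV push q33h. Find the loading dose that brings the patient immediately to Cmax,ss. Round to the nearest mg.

f = (1/2)^(33/41) ≈ 0.572410; accumulation ratio R = 1/(1−f) ≈ 2.33869.
Loading dose to hit Cmax,ss on first dose: D_load = D_maint·R ≈ 1100 × 2.33869 ≈ 2572.56 mg.

2573 mg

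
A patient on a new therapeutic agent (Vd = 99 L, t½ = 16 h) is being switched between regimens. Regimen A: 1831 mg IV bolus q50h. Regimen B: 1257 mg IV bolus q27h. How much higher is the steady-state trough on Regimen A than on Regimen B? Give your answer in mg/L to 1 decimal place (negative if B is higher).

-3.3 mg/L

Regimen A: f = (1/2)^(50/16) ≈ 0.1146; Cmin,ss = (1831/99)·f/(1−f) ≈ 2.394 mg/L.
Regimen B: f = (1/2)^(27/16) ≈ 0.3105; Cmin,ss = (1257/99)·f/(1−f) ≈ 5.718 mg/L.
Difference ≈ 2.394 − 5.718 ≈ -3.324 mg/L.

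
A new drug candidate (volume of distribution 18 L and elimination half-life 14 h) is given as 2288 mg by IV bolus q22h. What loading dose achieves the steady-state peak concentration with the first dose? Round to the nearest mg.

f = (1/2)^(22/14) ≈ 0.336475; accumulation ratio R = 1/(1−f) ≈ 1.50710.
Loading dose to hit Cmax,ss on first dose: D_load = D_maint·R ≈ 2288 × 1.50710 ≈ 3448.24 mg.

3448 mg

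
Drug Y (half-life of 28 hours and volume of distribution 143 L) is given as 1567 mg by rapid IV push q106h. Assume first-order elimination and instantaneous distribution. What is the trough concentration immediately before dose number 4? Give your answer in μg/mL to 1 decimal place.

0.9 μg/mL

f = (1/2)^(τ/t½) = (1/2)^(106/28) ≈ 0.0725.
C₀ = D/Vd = 1567/143 ≈ 10.958 μg/mL.
Before the 4th dose, 3 doses have been given. Superposition: Cmin = C₀·(f + f² + … + f^3).
≈ 10.958 × (0.0725 + 0.0053 + 0.0004) ≈ 10.958 × 0.0782 ≈ 0.857 μg/mL.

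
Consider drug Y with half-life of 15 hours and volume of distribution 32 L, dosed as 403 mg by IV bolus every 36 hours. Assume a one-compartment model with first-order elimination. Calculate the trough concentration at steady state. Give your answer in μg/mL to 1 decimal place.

2.9 μg/mL

k = ln2/t½ = ln2/15 ≈ 0.046210 h⁻¹; fraction remaining f = e^(−kτ) = e^(−0.046210×36) ≈ 0.1895.
At steady state, accumulation factor R = 1/(1 − e^(−kτ)) ≈ 1.2338.
Single-dose peak C₀ = D/Vd = 403/32 ≈ 12.594 μg/mL.
Cmax,ss = C₀/(1 − f) ≈ 12.594/0.8105 ≈ 15.539 μg/mL.
Steady-state trough Cmin,ss = Cmax,ss·f ≈ 15.539 × 0.1895 ≈ 2.945 μg/mL.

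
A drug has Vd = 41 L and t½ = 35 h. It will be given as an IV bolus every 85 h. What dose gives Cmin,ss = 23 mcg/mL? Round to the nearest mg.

4134 mg

τ/t½ = 85/35 ≈ 2.4286, so f = (1/2)^(85/35) ≈ 0.185749.
Cmin,ss = (D/Vd)·f/(1−f), so D = Cmin,ss·Vd·(1−f)/f.
D = 23 × 41 × (1−f)/f ≈ 23 × 41 × 4.38361 ≈ 4133.74 mg.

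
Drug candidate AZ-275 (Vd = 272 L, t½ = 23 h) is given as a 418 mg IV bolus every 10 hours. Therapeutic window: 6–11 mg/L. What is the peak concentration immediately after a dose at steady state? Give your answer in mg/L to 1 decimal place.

k = ln2/t½ = ln2/23 ≈ 0.030137 h⁻¹; fraction remaining f = e^(−kτ) = e^(−0.030137×10) ≈ 0.7398.
At steady state, accumulation factor R = 1/(1 − e^(−kτ)) ≈ 3.8432.
Each bolus raises the concentration by D/Vd = 418/272 ≈ 1.537 mg/L.
Steady-state peak Cmax,ss = C₀·R ≈ 1.537 × 3.8432 ≈ 5.907 mg/L.
Peak 5.9 mg/L vs MTC 11 mg/L: below toxic threshold.

5.9 mg/L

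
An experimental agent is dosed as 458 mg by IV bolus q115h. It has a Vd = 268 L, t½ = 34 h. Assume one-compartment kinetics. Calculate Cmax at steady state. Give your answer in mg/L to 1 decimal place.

1.9 mg/L

Over one 115-h interval, 115/34 ≈ 3.3824 half-lives elapse, leaving f ≈ 0.0959 of each dose.
At steady state, accumulation factor R = 1/(1 − e^(−kτ)) ≈ 1.1061.
Single-dose peak C₀ = D/Vd = 458/268 ≈ 1.709 mg/L.
Steady-state peak Cmax,ss = C₀·R ≈ 1.709 × 1.1061 ≈ 1.890 mg/L.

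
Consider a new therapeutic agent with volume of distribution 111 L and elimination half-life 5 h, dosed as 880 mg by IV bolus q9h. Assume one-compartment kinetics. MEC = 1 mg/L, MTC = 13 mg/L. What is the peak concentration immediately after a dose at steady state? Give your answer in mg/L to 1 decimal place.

11.1 mg/L

k = ln2/t½ = ln2/5 ≈ 0.138629 h⁻¹; fraction remaining f = e^(−kτ) = e^(−0.138629×9) ≈ 0.2872.
At steady state, accumulation factor R = 1/(1 − e^(−kτ)) ≈ 1.4029.
Each bolus raises the concentration by D/Vd = 880/111 ≈ 7.928 mg/L.
Cmax,ss = C₀/(1 − f) ≈ 7.928/0.7128 ≈ 11.122 mg/L.
Peak 11.1 mg/L vs MTC 13 mg/L: below toxic threshold.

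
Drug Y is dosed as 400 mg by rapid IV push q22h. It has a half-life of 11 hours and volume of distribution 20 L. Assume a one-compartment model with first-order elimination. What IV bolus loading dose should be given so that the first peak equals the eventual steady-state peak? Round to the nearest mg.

f = (1/2)^(22/11) ≈ 0.250000; accumulation ratio R = 1/(1−f) ≈ 1.33333.
Loading dose to hit Cmax,ss on first dose: D_load = D_maint·R ≈ 400 × 1.33333 ≈ 533.33 mg.

533 mg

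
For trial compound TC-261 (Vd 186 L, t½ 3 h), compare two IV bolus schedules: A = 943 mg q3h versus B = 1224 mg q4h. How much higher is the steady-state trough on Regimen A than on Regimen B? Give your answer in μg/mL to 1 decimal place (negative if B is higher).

Regimen A: f = (1/2)^(3/3) ≈ 0.5000; Cmin,ss = (943/186)·f/(1−f) ≈ 5.070 μg/mL.
Regimen B: f = (1/2)^(4/3) ≈ 0.3969; Cmin,ss = (1224/186)·f/(1−f) ≈ 4.331 μg/mL.
Difference ≈ 5.070 − 4.331 ≈ 0.739 μg/mL.

0.7 μg/mL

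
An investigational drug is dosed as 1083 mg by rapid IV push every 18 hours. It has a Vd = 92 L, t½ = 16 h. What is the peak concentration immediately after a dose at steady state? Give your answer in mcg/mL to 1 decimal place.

Over one 18-h interval, 18/16 ≈ 1.125 half-lives elapse, leaving f ≈ 0.4585 of each dose.
At steady state, accumulation factor R = 1/(1 − e^(−kτ)) ≈ 1.8467.
Single-dose peak C₀ = D/Vd = 1083/92 ≈ 11.772 mcg/mL.
Steady-state peak Cmax,ss = C₀·R ≈ 11.772 × 1.8467 ≈ 21.739 mcg/mL.

21.7 mcg/mL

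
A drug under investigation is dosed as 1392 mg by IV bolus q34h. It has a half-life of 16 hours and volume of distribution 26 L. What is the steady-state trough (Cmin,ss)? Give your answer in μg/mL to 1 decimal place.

15.9 μg/mL

τ/t½ = 34/16 ≈ 2.125, so fraction remaining f = (1/2)^(34/16) ≈ 0.2293.
Accumulation ratio R = 1/(1 − f) ≈ 1/0.7707 ≈ 1.2975.
Single-dose peak C₀ = D/Vd = 1392/26 ≈ 53.538 μg/mL.
Steady-state peak Cmax,ss = C₀·R ≈ 53.538 × 1.2975 ≈ 69.466 μg/mL.
Steady-state trough Cmin,ss = Cmax,ss·f ≈ 69.466 × 0.2293 ≈ 15.929 μg/mL.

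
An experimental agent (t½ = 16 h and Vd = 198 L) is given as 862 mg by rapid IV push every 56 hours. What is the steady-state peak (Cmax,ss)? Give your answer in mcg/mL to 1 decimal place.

4.8 mcg/mL

Over one 56-h interval, 56/16 ≈ 3.5 half-lives elapse, leaving f ≈ 0.0884 of each dose.
Accumulation ratio R = 1/(1 − f) ≈ 1/0.9116 ≈ 1.0970.
Each bolus raises the concentration by D/Vd = 862/198 ≈ 4.354 mcg/mL.
Steady-state peak Cmax,ss = C₀·R ≈ 4.354 × 1.0970 ≈ 4.776 mcg/mL.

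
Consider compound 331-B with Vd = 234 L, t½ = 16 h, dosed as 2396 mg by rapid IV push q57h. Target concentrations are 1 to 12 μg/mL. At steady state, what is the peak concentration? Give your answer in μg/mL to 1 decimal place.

τ/t½ = 57/16 ≈ 3.5625, so fraction remaining f = (1/2)^(57/16) ≈ 0.0846.
At steady state, accumulation factor R = 1/(1 − e^(−kτ)) ≈ 1.0924.
Single-dose peak C₀ = D/Vd = 2396/234 ≈ 10.239 μg/mL.
Steady-state peak Cmax,ss = C₀·R ≈ 10.239 × 1.0924 ≈ 11.185 μg/mL.
Peak 11.2 μg/mL vs MTC 12 μg/mL: below toxic threshold.

11.2 μg/mL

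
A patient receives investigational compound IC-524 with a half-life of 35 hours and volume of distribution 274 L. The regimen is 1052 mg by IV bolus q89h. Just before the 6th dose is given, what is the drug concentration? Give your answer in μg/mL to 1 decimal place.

0.8 μg/mL

f = (1/2)^(τ/t½) = (1/2)^(89/35) ≈ 0.1716.
C₀ = D/Vd = 1052/274 ≈ 3.839 μg/mL.
Before the 6th dose, 5 doses have been given. Superposition: Cmin = C₀·(f + f² + … + f^5).
≈ 3.839 × (0.1716 + 0.0294 + 0.0051 + 0.0009 + 0.0001) ≈ 3.839 × 0.2071 ≈ 0.795 μg/mL.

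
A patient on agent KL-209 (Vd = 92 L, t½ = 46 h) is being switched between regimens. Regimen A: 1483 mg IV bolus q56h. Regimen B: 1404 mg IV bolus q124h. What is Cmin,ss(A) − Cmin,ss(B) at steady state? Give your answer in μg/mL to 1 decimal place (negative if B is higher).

Regimen A: f = (1/2)^(56/46) ≈ 0.4301; Cmin,ss = (1483/92)·f/(1−f) ≈ 12.165 μg/mL.
Regimen B: f = (1/2)^(124/46) ≈ 0.1544; Cmin,ss = (1404/92)·f/(1−f) ≈ 2.787 μg/mL.
Difference ≈ 12.165 − 2.787 ≈ 9.378 μg/mL.

9.4 μg/mL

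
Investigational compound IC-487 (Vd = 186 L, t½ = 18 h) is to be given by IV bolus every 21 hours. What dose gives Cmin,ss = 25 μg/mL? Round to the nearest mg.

5789 mg

τ/t½ = 21/18 ≈ 1.1667, so f = (1/2)^(21/18) ≈ 0.445449.
Cmin,ss = (D/Vd)·f/(1−f), so D = Cmin,ss·Vd·(1−f)/f.
D = 25 × 186 × (1−f)/f ≈ 25 × 186 × 1.24493 ≈ 5788.92 mg.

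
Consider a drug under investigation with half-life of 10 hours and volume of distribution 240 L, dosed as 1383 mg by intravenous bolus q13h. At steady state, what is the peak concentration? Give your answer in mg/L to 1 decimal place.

9.7 mg/L

τ/t½ = 13/10 ≈ 1.3, so fraction remaining f = (1/2)^(13/10) ≈ 0.4061.
Accumulation ratio R = 1/(1 − f) ≈ 1/0.5939 ≈ 1.6838.
Single-dose peak C₀ = D/Vd = 1383/240 ≈ 5.763 mg/L.
Steady-state peak Cmax,ss = C₀·R ≈ 5.763 × 1.6838 ≈ 9.704 mg/L.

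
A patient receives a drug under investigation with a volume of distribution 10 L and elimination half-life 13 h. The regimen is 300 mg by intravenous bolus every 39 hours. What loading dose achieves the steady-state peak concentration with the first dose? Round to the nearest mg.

f = (1/2)^(39/13) ≈ 0.125000; accumulation ratio R = 1/(1−f) ≈ 1.14286.
Loading dose to hit Cmax,ss on first dose: D_load = D_maint·R ≈ 300 × 1.14286 ≈ 342.86 mg.

343 mg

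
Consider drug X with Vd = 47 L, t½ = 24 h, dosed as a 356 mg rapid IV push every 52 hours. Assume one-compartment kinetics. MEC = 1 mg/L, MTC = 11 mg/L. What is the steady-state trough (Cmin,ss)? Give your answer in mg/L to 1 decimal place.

2.2 mg/L

k = ln2/t½ = ln2/24 ≈ 0.028881 h⁻¹; fraction remaining f = e^(−kτ) = e^(−0.028881×52) ≈ 0.2227.
Accumulation ratio R = 1/(1 − f) ≈ 1/0.7773 ≈ 1.2865.
Single-dose peak C₀ = D/Vd = 356/47 ≈ 7.574 mg/L.
Cmax,ss = C₀/(1 − f) ≈ 7.574/0.7773 ≈ 9.744 mg/L.
Steady-state trough Cmin,ss = Cmax,ss·f ≈ 9.744 × 0.2227 ≈ 2.170 mg/L.
Trough 2.2 mg/L vs MEC 1 mg/L: adequate.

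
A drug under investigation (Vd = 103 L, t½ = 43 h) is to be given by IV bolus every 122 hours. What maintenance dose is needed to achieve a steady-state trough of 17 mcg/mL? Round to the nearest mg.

τ/t½ = 122/43 ≈ 2.8372, so f = (1/2)^(122/43) ≈ 0.139931.
Cmin,ss = (D/Vd)·f/(1−f), so D = Cmin,ss·Vd·(1−f)/f.
D = 17 × 103 × (1−f)/f ≈ 17 × 103 × 6.14638 ≈ 10762.31 mg.

10762 mg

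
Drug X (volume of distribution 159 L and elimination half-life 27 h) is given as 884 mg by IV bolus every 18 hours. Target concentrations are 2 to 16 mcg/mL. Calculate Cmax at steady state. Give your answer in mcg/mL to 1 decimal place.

k = ln2/t½ = ln2/27 ≈ 0.025672 h⁻¹; fraction remaining f = e^(−kτ) = e^(−0.025672×18) ≈ 0.6300.
At steady state, accumulation factor R = 1/(1 − e^(−kτ)) ≈ 2.7027.
Each bolus raises the concentration by D/Vd = 884/159 ≈ 5.560 mcg/mL.
Cmax,ss = C₀/(1 − f) ≈ 5.560/0.3700 ≈ 15.027 mcg/mL.
Peak 15.0 mcg/mL vs MTC 16 mcg/mL: below toxic threshold.

15.0 mcg/mL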